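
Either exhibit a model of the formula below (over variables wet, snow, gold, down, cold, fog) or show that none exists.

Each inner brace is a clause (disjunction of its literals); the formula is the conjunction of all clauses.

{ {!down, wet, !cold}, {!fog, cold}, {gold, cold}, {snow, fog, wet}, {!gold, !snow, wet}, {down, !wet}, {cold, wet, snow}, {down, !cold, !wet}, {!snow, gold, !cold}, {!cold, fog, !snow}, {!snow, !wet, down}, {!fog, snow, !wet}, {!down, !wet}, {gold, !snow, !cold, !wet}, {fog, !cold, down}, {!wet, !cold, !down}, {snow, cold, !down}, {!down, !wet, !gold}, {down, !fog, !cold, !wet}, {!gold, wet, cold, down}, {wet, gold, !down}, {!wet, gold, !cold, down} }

Suppose fog = true.
Unit clause (cold) forces cold = true.
Suppose down = false.
Unit clause (!wet) forces wet = false.
Suppose gold = true.
Unit clause (!snow) forces snow = false.
All clauses are satisfied.

wet: false; snow: false; gold: true; down: false; cold: true; fog: true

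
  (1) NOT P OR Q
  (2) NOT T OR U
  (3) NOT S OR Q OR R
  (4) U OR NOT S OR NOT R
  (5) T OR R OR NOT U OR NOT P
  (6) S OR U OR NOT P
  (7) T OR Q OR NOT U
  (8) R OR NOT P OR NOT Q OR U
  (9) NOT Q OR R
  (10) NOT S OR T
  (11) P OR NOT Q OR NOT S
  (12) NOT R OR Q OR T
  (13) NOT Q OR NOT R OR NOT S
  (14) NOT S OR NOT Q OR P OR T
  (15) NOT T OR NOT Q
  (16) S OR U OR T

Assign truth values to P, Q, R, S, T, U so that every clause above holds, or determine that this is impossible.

P=false, Q=false, R=false, S=false, T=true, U=true

Try P = false.
Try T = true.
Unit clause (U) forces U = true.
Unit clause (NOT Q) forces Q = false.
Try S = false.
Every clause is now satisfied; R is unconstrained.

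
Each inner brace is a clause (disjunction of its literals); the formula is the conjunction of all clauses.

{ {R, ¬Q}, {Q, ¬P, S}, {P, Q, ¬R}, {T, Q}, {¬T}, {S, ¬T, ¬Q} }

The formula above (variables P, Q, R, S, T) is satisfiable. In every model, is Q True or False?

Suppose Q = False.
From the singleton clause (T), T = True.
That conflicts with the unit clause (¬T).
So every satisfying assignment has Q = True.

True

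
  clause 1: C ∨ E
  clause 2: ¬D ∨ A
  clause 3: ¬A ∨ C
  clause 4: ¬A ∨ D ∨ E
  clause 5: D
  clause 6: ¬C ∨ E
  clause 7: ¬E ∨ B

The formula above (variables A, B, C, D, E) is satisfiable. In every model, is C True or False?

Suppose C = False.
Unit clause (E) forces E = True.
Unit clause (¬A) forces A = False.
Unit clause (¬D) forces D = False.
Now (D) is unsatisfied and unit — conflict.
So every satisfying assignment has C = True.

True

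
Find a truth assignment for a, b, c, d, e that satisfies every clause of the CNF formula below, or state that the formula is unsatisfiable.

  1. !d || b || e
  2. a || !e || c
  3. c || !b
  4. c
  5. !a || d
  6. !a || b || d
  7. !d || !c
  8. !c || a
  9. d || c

UNSATISFIABLE

Unit clause (c) forces c = true.
Unit clause (!d) forces d = false.
Unit clause (!a) forces a = false.
But (a) is also a unit clause — contradiction.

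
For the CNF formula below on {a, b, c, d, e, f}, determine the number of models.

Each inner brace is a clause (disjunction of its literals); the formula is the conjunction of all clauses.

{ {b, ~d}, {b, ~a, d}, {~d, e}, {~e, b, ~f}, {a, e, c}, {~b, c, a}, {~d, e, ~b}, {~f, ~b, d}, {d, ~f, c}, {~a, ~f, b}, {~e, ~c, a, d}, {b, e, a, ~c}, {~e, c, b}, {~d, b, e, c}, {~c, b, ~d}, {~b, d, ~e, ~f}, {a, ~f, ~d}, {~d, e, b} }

There are 2^6 = 64 truth assignments over (a, b, c, d, e, f).
Split on a. With a = 1, the clauses containing a are satisfied and ~a drops from the rest; 8 of the 2^5 = 32 assignments to the other variables satisfy what remains.
With a = 0, by the same count on the reduced clause set, 2 assignments work.
(One model: a=F, b=T, c=T, d=F, e=F, f=F.)
Total: 8 + 2 = 10.

10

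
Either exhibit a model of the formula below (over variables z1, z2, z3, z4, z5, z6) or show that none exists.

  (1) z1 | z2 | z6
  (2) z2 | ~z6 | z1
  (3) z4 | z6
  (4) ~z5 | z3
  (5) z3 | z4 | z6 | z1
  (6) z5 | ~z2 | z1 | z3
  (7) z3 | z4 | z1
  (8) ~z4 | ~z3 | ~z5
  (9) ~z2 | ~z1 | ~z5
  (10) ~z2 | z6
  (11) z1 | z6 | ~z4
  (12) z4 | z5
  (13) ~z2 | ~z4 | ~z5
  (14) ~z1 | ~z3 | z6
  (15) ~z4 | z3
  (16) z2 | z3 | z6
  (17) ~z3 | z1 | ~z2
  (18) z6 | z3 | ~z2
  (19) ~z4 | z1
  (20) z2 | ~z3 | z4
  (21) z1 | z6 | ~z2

z1: 1,  z2: 1,  z3: 1,  z4: 1,  z5: 0,  z6: 1

Case z4 = 1:
(z3) alone gives z3 = 1.
(~z5) alone gives z5 = 0.
(z1) alone gives z1 = 1.
(z6) alone gives z6 = 1.
All clauses hold; z2 can take either value.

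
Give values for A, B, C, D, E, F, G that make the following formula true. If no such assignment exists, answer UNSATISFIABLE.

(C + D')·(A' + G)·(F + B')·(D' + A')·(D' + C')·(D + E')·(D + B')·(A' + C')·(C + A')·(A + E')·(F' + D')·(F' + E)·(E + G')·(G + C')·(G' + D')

Case C = 0:
Unit clause (D') forces D = 0.
Unit clause (E') forces E = 0.
Unit clause (B') forces B = 0.
Unit clause (A') forces A = 0.
Unit clause (F') forces F = 0.
Unit clause (G') forces G = 0.
This assignment satisfies each clause.

A ↦ 0,  B ↦ 0,  C ↦ 0,  D ↦ 0,  E ↦ 0,  F ↦ 0,  G ↦ 0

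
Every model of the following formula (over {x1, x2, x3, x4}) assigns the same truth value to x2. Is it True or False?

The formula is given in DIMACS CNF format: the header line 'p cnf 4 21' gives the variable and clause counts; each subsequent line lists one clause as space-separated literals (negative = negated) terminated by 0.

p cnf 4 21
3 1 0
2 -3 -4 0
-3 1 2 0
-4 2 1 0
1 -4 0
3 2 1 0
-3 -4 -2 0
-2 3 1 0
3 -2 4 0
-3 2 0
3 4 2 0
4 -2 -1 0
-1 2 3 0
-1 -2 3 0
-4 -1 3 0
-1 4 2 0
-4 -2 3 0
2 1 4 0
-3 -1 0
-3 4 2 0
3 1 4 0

Suppose x2 = False.
(¬x3) alone gives x3 = False.
(x1) alone gives x1 = True.
Now (¬x1) is unsatisfied and unit — conflict.
So every satisfying assignment has x2 = True.

True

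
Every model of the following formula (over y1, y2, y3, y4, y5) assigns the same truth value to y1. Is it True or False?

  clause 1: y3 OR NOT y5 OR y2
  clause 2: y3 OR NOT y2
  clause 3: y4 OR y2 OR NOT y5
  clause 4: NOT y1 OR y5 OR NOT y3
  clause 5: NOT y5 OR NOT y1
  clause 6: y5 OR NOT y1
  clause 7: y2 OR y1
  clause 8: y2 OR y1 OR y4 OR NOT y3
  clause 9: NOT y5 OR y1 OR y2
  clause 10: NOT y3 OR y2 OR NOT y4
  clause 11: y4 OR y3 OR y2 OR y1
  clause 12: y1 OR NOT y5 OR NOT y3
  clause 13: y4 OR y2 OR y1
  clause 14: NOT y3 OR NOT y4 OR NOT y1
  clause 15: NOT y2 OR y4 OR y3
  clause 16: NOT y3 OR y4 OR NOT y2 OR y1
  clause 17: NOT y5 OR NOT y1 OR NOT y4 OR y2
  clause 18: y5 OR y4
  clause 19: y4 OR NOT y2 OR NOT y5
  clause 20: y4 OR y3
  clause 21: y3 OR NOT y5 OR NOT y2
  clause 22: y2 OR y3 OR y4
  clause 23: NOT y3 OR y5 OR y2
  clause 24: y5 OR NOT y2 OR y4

False

Suppose y1 = true.
(NOT y5) alone gives y5 = false.
Now (y5) is unsatisfied and unit — conflict.
So every satisfying assignment has y1 = False.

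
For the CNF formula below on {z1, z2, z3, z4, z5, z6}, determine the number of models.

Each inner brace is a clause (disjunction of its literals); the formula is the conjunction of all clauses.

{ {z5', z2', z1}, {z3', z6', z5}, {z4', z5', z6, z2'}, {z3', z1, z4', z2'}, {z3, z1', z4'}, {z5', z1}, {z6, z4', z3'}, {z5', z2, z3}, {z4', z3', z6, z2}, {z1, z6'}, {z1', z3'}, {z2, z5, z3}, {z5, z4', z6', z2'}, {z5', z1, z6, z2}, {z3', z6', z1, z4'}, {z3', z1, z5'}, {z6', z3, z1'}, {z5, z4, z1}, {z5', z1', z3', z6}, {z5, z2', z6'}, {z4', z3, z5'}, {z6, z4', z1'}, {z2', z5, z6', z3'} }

3

There are 2^6 = 64 truth assignments over (z1, z2, z3, z4, z5, z6).
Split on z5. With z5 = 1, the clauses containing z5 are satisfied and z5' drops from the rest; 1 of the 2^5 = 32 assignments to the other variables satisfy what remains.
With z5 = 0, by the same count on the reduced clause set, 2 assignments work.
(One model: z1=F, z2=T, z3=F, z4=T, z5=F, z6=F.)
Total: 1 + 2 = 3.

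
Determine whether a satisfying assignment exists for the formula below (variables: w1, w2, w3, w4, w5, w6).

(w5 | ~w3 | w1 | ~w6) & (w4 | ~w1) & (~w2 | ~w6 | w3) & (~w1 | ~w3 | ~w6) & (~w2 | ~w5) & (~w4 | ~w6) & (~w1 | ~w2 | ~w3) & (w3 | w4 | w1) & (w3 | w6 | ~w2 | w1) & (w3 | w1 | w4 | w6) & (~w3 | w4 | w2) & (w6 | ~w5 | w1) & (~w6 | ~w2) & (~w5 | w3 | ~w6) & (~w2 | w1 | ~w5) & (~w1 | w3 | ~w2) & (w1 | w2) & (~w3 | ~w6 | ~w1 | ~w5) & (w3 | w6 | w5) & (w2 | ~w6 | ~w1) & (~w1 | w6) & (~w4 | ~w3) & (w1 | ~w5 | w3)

Branch on w4: set w4 = 0.
The clause (~w1) is unit, so w1 = 0.
The clause (w3) is unit, so w3 = 1.
The clause (w2) is unit, so w2 = 1.
The clause (~w5) is unit, so w5 = 0.
The clause (~w6) is unit, so w6 = 0.
This assignment satisfies each clause.
A satisfying assignment: w1 ↦ 0; w2 ↦ 1; w3 ↦ 1; w4 ↦ 0; w5 ↦ 0; w6 ↦ 0.

Yes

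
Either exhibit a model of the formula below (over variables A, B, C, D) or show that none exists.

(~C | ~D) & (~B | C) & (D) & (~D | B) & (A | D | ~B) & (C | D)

UNSATISFIABLE

(D) alone gives D = 1.
(~C) alone gives C = 0.
(~B) alone gives B = 0.
Now (B) is unsatisfied and unit — conflict.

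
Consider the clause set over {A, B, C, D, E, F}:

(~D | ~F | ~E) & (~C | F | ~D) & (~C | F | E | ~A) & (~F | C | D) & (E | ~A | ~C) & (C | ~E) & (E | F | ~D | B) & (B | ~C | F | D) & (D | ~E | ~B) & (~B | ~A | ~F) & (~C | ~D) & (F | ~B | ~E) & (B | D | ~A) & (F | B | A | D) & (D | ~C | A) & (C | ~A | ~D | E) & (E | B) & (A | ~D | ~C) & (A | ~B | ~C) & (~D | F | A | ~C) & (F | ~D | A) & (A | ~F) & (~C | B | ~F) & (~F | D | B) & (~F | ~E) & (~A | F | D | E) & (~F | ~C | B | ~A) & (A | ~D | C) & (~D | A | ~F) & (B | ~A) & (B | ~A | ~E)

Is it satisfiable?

Satisfiable

Case C = 0:
(~E) alone gives E = 0.
(B) alone gives B = 1.
Case F = 0:
Case A = 0:
(~D) alone gives D = 0.
Every clause now holds.
A satisfying assignment: A: 0, B: 1, C: 0, D: 0, E: 0, F: 0.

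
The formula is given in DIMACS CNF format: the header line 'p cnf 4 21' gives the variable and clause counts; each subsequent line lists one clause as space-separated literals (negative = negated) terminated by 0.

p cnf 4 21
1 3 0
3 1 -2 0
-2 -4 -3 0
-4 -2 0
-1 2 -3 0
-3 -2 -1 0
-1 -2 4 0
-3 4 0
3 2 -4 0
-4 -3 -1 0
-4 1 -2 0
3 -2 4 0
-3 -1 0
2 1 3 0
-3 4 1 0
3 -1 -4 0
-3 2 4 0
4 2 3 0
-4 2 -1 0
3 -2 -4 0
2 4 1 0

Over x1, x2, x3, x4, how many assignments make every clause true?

There are 2^4 = 16 truth assignments over (x1, x2, x3, x4).
Check each against the 21 clauses (columns in the order x1, x2, x3, x4):
  F F F F  ✗ fails (x1 ∨ x3)
  F F F T  ✗ fails (x1 ∨ x3)
  F F T F  ✗ fails (¬x3 ∨ x4)
  F F T T  ✓ satisfies all
  F T F F  ✗ fails (x1 ∨ x3)
  F T F T  ✗ fails (x1 ∨ x3)
  F T T F  ✗ fails (¬x3 ∨ x4)
  F T T T  ✗ fails (¬x2 ∨ ¬x4 ∨ ¬x3)
  T F F F  ✗ fails (x4 ∨ x2 ∨ x3)
  T F F T  ✗ fails (x3 ∨ x2 ∨ ¬x4)
  T F T F  ✗ fails (¬x1 ∨ x2 ∨ ¬x3)
  T F T T  ✗ fails (¬x1 ∨ x2 ∨ ¬x3)
  T T F F  ✗ fails (¬x1 ∨ ¬x2 ∨ x4)
  T T F T  ✗ fails (¬x4 ∨ ¬x2)
  T T T F  ✗ fails (¬x3 ∨ ¬x2 ∨ ¬x1)
  T T T T  ✗ fails (¬x2 ∨ ¬x4 ∨ ¬x3)
1 of the 16 rows is a model.

1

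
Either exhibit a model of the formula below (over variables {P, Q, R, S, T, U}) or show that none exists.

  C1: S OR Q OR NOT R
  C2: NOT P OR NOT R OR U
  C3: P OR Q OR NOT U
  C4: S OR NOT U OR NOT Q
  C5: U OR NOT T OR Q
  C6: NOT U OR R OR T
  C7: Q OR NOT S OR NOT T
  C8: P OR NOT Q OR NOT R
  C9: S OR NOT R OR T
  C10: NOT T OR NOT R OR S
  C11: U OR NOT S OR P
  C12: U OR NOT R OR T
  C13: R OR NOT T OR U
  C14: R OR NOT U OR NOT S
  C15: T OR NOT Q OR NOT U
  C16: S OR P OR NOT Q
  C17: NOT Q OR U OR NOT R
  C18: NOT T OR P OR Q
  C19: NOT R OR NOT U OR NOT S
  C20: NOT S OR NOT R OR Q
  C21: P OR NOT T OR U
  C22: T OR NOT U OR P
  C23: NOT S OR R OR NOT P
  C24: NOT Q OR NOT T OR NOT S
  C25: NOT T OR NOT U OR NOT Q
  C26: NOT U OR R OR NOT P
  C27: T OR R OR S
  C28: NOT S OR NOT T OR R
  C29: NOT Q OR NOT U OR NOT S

Case S = true:
Case Q = true:
The clause (NOT T) is unit, so T = false.
The clause (NOT U) is unit, so U = false.
The clause (P) is unit, so P = true.
The clause (NOT R) is unit, so R = false.
But (R) is also a unit clause — contradiction.
So Q must be the other value — set Q = false.
The clause (NOT T) is unit, so T = false.
The clause (NOT R) is unit, so R = false.
The clause (NOT U) is unit, so U = false.
The clause (P) is unit, so P = true.
But (NOT P) is also a unit clause — contradiction.
Both values of Q lead to a conflict.
So S must be the other value — set S = false.
Case Q = true:
The clause (NOT U) is unit, so U = false.
The clause (P) is unit, so P = true.
The clause (NOT R) is unit, so R = false.
The clause (NOT T) is unit, so T = false.
But (T) is also a unit clause — contradiction.
So Q must be the other value — set Q = false.
The clause (NOT R) is unit, so R = false.
The clause (T) is unit, so T = true.
The clause (U) is unit, so U = true.
The clause (P) is unit, so P = true.
But (NOT P) is also a unit clause — contradiction.
Both values of Q lead to a conflict.
Both values of S lead to a conflict.

UNSATISFIABLE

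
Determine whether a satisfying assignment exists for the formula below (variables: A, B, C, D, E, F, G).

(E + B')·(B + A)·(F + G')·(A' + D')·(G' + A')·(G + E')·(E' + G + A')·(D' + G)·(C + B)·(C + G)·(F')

Yes

From the singleton clause (F'), F = 0.
From the singleton clause (G'), G = 0.
From the singleton clause (E'), E = 0.
From the singleton clause (B'), B = 0.
From the singleton clause (A), A = 1.
From the singleton clause (D'), D = 0.
From the singleton clause (C), C = 1.
This assignment satisfies each clause.
A satisfying assignment: A: 1; B: 0; C: 1; D: 0; E: 0; F: 0; G: 0.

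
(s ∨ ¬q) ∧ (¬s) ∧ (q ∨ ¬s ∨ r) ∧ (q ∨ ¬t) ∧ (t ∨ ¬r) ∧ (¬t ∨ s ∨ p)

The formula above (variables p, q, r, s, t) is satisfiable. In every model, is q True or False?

False

Suppose q = True.
The clause (s) is unit, so s = True.
Now (¬s) is unsatisfied and unit — conflict.
So every satisfying assignment has q = False.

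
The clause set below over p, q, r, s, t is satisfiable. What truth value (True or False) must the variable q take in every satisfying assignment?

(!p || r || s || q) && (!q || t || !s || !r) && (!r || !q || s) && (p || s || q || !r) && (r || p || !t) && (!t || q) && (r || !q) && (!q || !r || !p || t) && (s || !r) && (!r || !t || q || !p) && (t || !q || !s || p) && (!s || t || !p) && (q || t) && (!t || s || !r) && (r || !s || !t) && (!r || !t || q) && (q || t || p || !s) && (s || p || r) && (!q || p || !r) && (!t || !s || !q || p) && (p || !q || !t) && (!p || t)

Suppose q = false.
The clause (!t) is unit, so t = false.
That conflicts with the unit clause (t).
So every satisfying assignment has q = True.

True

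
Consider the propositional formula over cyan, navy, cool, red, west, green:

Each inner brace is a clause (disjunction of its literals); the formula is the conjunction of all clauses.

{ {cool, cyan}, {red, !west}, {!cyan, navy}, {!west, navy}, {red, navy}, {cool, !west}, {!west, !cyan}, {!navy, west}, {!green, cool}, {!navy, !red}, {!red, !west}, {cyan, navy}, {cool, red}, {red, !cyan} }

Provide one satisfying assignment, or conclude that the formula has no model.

UNSATISFIABLE

Suppose cool = true.
Suppose red = true.
From the singleton clause (!navy), navy = false.
From the singleton clause (!cyan), cyan = false.
Now (cyan) is unsatisfied and unit — conflict.
So red must be the other value — set red = false.
From the singleton clause (!west), west = false.
From the singleton clause (navy), navy = true.
Now (!navy) is unsatisfied and unit — conflict.
Neither red = true nor red = false works.
So cool must be the other value — set cool = false.
From the singleton clause (cyan), cyan = true.
From the singleton clause (navy), navy = true.
From the singleton clause (!west), west = false.
Now (west) is unsatisfied and unit — conflict.
Neither cool = true nor cool = false works.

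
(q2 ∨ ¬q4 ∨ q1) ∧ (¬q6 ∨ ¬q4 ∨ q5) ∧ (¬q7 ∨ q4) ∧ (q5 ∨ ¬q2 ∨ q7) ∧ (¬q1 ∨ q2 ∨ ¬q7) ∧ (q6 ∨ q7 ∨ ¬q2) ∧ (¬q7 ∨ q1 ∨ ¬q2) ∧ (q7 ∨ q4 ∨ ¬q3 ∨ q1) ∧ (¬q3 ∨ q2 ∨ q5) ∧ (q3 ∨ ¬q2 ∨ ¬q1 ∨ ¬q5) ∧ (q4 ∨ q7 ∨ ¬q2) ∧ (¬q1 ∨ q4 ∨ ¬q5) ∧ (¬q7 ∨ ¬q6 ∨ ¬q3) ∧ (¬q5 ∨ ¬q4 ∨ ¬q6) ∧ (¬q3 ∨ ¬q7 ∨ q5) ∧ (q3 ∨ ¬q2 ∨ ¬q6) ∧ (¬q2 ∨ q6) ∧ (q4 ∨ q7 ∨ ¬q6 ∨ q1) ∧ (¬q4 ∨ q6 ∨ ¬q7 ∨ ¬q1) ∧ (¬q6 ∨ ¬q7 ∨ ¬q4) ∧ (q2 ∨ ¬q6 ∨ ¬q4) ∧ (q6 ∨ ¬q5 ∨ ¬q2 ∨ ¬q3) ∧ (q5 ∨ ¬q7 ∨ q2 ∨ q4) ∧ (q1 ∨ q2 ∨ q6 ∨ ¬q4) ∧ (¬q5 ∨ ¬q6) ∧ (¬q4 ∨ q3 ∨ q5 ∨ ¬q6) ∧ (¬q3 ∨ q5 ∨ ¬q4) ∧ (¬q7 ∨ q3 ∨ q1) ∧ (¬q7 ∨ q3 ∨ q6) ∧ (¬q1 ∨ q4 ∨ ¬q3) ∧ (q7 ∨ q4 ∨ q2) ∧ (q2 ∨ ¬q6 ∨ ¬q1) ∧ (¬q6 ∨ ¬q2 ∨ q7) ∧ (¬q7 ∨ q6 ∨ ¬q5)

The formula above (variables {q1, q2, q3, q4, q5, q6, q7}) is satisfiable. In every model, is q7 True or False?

False

Suppose q7 = True.
The clause (q4) is unit, so q4 = True.
The clause (¬q6) is unit, so q6 = False.
The clause (¬q2) is unit, so q2 = False.
The clause (q1) is unit, so q1 = True.
Now (¬q1) is unsatisfied and unit — conflict.
So every satisfying assignment has q7 = False.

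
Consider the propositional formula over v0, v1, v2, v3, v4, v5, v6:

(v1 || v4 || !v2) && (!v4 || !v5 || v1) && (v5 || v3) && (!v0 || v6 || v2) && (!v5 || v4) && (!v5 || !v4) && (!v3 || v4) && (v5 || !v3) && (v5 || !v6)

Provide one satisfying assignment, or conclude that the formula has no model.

Case v5 = true:
The clause (v4) is unit, so v4 = true.
That conflicts with the unit clause (!v4).
Undo v5 and try v5 = false.
The clause (v3) is unit, so v3 = true.
That conflicts with the unit clause (!v3).
Both values of v5 lead to a conflict.

UNSATISFIABLE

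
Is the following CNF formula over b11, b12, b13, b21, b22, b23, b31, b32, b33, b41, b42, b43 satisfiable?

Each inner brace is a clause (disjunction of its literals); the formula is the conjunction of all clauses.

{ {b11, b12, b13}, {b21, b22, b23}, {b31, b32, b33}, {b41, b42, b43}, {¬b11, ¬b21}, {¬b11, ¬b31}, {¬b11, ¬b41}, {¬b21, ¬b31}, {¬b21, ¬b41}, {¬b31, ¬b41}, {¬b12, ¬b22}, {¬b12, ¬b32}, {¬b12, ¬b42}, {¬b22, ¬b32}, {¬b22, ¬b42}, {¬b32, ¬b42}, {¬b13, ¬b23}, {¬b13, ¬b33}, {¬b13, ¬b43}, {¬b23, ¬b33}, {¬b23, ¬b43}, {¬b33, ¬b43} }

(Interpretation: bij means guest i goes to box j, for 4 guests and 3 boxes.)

Unsatisfiable

Case b11 = False:
Case b12 = True:
Unit clause (¬b22) forces b22 = False.
Unit clause (¬b32) forces b32 = False.
Unit clause (¬b42) forces b42 = False.
Case b21 = True:
Unit clause (¬b31) forces b31 = False.
Unit clause (b33) forces b33 = True.
Unit clause (¬b41) forces b41 = False.
Unit clause (b43) forces b43 = True.
But (¬b43) is also a unit clause — contradiction.
Undo b21 and try b21 = False.
Unit clause (b23) forces b23 = True.
Unit clause (¬b13) forces b13 = False.
Unit clause (¬b33) forces b33 = False.
Unit clause (b31) forces b31 = True.
Unit clause (¬b41) forces b41 = False.
Unit clause (b43) forces b43 = True.
But (¬b43) is also a unit clause — contradiction.
Either choice for b21 ends in contradiction.
Undo b12 and try b12 = False.
Unit clause (b13) forces b13 = True.
Unit clause (¬b23) forces b23 = False.
Unit clause (¬b33) forces b33 = False.
Unit clause (¬b43) forces b43 = False.
Case b21 = True:
Unit clause (¬b31) forces b31 = False.
Unit clause (b32) forces b32 = True.
Unit clause (¬b41) forces b41 = False.
Unit clause (b42) forces b42 = True.
But (¬b42) is also a unit clause — contradiction.
Undo b21 and try b21 = False.
Unit clause (b22) forces b22 = True.
Unit clause (¬b32) forces b32 = False.
Unit clause (b31) forces b31 = True.
Unit clause (¬b41) forces b41 = False.
Unit clause (b42) forces b42 = True.
But (¬b42) is also a unit clause — contradiction.
Either choice for b21 ends in contradiction.
Either choice for b12 ends in contradiction.
Undo b11 and try b11 = True.
Unit clause (¬b21) forces b21 = False.
Unit clause (¬b31) forces b31 = False.
Unit clause (¬b41) forces b41 = False.
Case b22 = True:
Unit clause (¬b12) forces b12 = False.
Unit clause (¬b32) forces b32 = False.
Unit clause (b33) forces b33 = True.
Unit clause (¬b42) forces b42 = False.
Unit clause (b43) forces b43 = True.
But (¬b43) is also a unit clause — contradiction.
Undo b22 and try b22 = False.
Unit clause (b23) forces b23 = True.
Unit clause (¬b13) forces b13 = False.
Unit clause (¬b33) forces b33 = False.
Unit clause (b32) forces b32 = True.
Unit clause (¬b12) forces b12 = False.
Unit clause (¬b42) forces b42 = False.
Unit clause (b43) forces b43 = True.
But (¬b43) is also a unit clause — contradiction.
Either choice for b22 ends in contradiction.
Either choice for b11 ends in contradiction.
No assignment satisfies every clause.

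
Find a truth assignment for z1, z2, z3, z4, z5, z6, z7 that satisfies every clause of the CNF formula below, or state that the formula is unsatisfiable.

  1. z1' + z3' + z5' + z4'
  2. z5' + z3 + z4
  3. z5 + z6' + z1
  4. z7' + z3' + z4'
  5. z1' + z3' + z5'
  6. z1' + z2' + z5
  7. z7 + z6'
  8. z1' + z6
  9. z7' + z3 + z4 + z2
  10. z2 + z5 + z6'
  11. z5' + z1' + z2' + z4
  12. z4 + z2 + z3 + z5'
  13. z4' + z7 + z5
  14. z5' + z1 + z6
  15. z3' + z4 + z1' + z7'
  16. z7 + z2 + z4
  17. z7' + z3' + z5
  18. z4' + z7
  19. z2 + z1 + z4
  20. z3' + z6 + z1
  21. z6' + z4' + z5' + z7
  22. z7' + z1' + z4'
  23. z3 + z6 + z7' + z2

z1 ↦ 0,  z2 ↦ 1,  z3 ↦ 0,  z4 ↦ 1,  z5 ↦ 1,  z6 ↦ 1,  z7 ↦ 1

Suppose z7 = 1.
Suppose z3 = 0.
Suppose z5 = 1.
The clause (z4) is unit, so z4 = 1.
The clause (z1') is unit, so z1 = 0.
The clause (z6) is unit, so z6 = 1.
Every clause is now satisfied; z2 is unconstrained.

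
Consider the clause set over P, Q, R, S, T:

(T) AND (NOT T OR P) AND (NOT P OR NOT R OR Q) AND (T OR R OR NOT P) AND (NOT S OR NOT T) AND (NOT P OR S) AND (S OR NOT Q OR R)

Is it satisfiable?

(T) alone gives T = true.
(P) alone gives P = true.
(NOT S) alone gives S = false.
But (S) is also a unit clause — contradiction.
No assignment satisfies every clause.

No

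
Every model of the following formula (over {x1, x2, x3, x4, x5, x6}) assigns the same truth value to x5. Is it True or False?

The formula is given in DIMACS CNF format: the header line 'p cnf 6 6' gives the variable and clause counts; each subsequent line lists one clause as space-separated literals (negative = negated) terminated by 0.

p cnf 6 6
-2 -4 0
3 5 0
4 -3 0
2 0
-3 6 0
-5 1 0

True

Suppose x5 = False.
From the singleton clause (x3), x3 = True.
From the singleton clause (x4), x4 = True.
From the singleton clause (¬x2), x2 = False.
But (x2) is also a unit clause — contradiction.
So every satisfying assignment has x5 = True.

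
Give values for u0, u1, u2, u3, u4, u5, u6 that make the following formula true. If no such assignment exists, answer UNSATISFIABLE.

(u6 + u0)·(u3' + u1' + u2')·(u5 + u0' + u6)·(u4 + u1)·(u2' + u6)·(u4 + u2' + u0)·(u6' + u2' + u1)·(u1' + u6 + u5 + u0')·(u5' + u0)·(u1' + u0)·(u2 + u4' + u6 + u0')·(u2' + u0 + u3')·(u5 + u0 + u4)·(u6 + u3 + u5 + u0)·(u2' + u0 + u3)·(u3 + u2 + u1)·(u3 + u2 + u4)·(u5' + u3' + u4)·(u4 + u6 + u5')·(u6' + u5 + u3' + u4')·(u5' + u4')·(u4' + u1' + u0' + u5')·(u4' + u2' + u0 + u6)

u0: 1, u1: 1, u2: 0, u3: 0, u4: 1, u5: 0, u6: 1

Suppose u6 = 1.
Suppose u4 = 1.
Unit clause (u5') forces u5 = 0.
Unit clause (u3') forces u3 = 0.
Suppose u2 = 0.
Unit clause (u1) forces u1 = 1.
Unit clause (u0) forces u0 = 1.
This assignment satisfies each clause.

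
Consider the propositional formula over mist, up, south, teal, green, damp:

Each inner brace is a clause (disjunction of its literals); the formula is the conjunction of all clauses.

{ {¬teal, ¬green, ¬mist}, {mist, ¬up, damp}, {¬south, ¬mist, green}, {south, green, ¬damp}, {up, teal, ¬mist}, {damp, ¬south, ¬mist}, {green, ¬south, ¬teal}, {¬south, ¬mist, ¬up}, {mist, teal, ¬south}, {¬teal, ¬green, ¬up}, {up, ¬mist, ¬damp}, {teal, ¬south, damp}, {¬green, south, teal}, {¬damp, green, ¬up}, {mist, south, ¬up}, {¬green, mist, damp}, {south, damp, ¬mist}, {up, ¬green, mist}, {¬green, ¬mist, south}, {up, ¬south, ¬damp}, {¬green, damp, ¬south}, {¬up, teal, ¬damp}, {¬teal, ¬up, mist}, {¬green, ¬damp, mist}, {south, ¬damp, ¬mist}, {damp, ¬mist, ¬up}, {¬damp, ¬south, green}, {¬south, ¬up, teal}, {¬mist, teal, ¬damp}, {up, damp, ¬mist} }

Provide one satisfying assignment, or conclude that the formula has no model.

Try teal = False.
Try up = False.
The clause (¬mist) is unit, so mist = False.
The clause (¬south) is unit, so south = False.
The clause (¬green) is unit, so green = False.
The clause (¬damp) is unit, so damp = False.
All clauses are satisfied.

mist ↦ False, up ↦ False, south ↦ False, teal ↦ False, green ↦ False, damp ↦ False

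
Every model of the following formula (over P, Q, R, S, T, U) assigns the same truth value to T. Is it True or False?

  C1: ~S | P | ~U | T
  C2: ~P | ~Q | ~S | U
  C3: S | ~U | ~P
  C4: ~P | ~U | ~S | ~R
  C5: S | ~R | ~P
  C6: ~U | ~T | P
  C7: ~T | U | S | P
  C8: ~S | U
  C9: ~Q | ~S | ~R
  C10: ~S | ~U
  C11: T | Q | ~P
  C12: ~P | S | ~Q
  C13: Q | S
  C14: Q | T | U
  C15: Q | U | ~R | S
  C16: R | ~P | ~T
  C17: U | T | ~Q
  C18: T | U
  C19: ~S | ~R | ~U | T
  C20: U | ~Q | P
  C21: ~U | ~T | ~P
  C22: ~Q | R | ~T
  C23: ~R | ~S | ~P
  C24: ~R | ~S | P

Suppose T = 1.
Branch on U: set U = 0.
From the singleton clause (~S), S = 0.
From the singleton clause (P), P = 1.
From the singleton clause (~R), R = 0.
Now (R) is unsatisfied and unit — conflict.
That branch fails; take U = 1 instead.
From the singleton clause (P), P = 1.
Now (~P) is unsatisfied and unit — conflict.
Both values of U lead to a conflict.
So every satisfying assignment has T = False.

False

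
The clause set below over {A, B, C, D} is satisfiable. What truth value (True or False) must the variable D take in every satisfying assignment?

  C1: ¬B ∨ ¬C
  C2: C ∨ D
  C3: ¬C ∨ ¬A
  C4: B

True

Suppose D = False.
The clause (C) is unit, so C = True.
The clause (¬B) is unit, so B = False.
But (B) is also a unit clause — contradiction.
So every satisfying assignment has D = True.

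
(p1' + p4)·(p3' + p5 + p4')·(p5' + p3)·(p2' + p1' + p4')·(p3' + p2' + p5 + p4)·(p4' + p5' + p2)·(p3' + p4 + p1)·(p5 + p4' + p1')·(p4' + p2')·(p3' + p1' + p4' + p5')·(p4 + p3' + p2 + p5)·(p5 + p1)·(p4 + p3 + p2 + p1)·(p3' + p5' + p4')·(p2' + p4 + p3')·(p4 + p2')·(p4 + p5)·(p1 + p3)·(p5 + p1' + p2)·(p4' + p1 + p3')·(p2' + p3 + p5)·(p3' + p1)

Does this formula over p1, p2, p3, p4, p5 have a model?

Case p1 = 0:
Unit clause (p5) forces p5 = 1.
Unit clause (p3) forces p3 = 1.
But (p3') is also a unit clause — contradiction.
That branch fails; take p1 = 1 instead.
Unit clause (p4) forces p4 = 1.
Unit clause (p2') forces p2 = 0.
Unit clause (p5') forces p5 = 0.
But (p5) is also a unit clause — contradiction.
Both values of p1 lead to a conflict.
No assignment satisfies every clause.

No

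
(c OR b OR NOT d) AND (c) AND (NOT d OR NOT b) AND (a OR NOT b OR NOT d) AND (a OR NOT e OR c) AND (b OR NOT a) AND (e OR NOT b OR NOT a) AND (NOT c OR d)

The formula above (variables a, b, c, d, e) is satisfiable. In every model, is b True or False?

Suppose b = true.
From the singleton clause (c), c = true.
From the singleton clause (NOT d), d = false.
Now (d) is unsatisfied and unit — conflict.
So every satisfying assignment has b = False.

False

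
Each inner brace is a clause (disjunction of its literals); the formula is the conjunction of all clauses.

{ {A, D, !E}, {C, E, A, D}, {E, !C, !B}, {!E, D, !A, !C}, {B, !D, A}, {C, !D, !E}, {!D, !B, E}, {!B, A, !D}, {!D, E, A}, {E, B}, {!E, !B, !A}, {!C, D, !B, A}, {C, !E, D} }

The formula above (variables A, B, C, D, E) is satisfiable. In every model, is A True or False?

Suppose A = false.
Try D = true.
The clause (B) is unit, so B = true.
Now (!B) is unsatisfied and unit — conflict.
Undo D and try D = false.
The clause (!E) is unit, so E = false.
The clause (C) is unit, so C = true.
The clause (!B) is unit, so B = false.
Now (B) is unsatisfied and unit — conflict.
Either choice for D ends in contradiction.
So every satisfying assignment has A = True.

True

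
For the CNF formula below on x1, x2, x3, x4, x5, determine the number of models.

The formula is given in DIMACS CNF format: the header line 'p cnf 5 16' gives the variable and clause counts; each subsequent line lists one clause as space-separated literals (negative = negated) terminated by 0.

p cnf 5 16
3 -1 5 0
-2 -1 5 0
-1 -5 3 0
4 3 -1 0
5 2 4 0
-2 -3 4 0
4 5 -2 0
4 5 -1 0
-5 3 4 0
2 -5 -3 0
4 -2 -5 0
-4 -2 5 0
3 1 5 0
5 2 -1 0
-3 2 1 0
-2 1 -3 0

3

There are 2^5 = 32 truth assignments over (x1, x2, x3, x4, x5).
Split on x4. With x4 = True, the clauses containing x4 are satisfied and ¬x4 drops from the rest; 3 of the 2^4 = 16 assignments to the other variables satisfy what remains.
With x4 = False, by the same count on the reduced clause set, 0 assignments work.
Total: 3 + 0 = 3.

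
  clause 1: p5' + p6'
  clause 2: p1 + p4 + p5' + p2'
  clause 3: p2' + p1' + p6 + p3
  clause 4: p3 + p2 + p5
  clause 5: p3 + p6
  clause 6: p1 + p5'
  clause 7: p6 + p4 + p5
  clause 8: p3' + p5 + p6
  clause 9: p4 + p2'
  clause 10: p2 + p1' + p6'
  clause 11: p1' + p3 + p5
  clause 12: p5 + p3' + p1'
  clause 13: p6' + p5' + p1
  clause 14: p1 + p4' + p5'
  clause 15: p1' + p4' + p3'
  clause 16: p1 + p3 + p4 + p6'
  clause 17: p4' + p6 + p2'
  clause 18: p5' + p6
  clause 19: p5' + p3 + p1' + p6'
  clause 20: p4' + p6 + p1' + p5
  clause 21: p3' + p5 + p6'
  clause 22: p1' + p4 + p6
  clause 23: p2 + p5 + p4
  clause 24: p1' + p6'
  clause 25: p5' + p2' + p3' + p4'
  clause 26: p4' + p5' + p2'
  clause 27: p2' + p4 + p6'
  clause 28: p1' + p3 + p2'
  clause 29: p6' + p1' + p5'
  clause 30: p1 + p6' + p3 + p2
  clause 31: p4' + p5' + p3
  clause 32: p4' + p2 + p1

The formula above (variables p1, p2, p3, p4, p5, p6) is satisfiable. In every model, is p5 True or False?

Suppose p5 = 1.
The clause (p6') is unit, so p6 = 0.
But (p6) is also a unit clause — contradiction.
So every satisfying assignment has p5 = False.

False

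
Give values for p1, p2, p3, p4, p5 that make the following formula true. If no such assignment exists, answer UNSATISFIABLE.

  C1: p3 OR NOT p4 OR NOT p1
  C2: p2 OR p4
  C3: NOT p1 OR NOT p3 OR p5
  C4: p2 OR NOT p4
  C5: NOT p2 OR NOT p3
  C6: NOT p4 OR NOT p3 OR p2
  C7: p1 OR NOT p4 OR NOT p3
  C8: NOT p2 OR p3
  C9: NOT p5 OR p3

Try p2 = true.
Unit clause (NOT p3) forces p3 = false.
But (p3) is also a unit clause — contradiction.
Backtrack on p2: now try p2 = false.
Unit clause (p4) forces p4 = true.
But (NOT p4) is also a unit clause — contradiction.
Both values of p2 lead to a conflict.

UNSATISFIABLE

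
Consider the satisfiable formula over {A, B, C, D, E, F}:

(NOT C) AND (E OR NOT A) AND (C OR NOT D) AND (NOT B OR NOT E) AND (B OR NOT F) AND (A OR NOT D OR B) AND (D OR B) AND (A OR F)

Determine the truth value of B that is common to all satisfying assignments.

True

Suppose B = false.
The clause (NOT C) is unit, so C = false.
The clause (NOT D) is unit, so D = false.
But (D) is also a unit clause — contradiction.
So every satisfying assignment has B = True.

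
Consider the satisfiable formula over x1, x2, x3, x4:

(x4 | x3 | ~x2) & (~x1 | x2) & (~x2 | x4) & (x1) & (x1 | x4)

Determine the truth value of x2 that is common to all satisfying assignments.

True

Suppose x2 = 0.
Unit clause (~x1) forces x1 = 0.
Now (x1) is unsatisfied and unit — conflict.
So every satisfying assignment has x2 = True.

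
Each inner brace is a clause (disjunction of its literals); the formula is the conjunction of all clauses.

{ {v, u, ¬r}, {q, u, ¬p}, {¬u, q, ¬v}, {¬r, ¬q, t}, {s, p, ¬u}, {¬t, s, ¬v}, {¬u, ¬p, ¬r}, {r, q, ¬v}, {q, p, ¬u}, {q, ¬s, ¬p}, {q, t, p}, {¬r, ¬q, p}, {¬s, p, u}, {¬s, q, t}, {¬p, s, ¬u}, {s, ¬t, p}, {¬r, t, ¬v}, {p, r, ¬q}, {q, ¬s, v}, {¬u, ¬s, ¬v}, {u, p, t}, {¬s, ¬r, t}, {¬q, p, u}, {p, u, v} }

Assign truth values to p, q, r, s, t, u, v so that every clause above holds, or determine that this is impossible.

p=True; q=True; r=False; s=True; t=True; u=False; v=True

Try v = True.
Try u = False.
Try q = True.
The clause (p) is unit, so p = True.
Try r = False.
Try t = True.
The clause (s) is unit, so s = True.
All clauses are satisfied.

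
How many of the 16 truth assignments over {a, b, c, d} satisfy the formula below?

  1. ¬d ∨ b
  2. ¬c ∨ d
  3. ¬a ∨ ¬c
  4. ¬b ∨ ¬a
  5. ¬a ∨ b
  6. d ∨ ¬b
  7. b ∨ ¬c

3

There are 2^4 = 16 truth assignments over (a, b, c, d).
Split on c. With c = True, the clauses containing c are satisfied and ¬c drops from the rest; 1 of the 2^3 = 8 assignments to the other variables satisfy what remains.
With c = False, by the same count on the reduced clause set, 2 assignments work.
(One model: a=F, b=F, c=F, d=F.)
Total: 1 + 2 = 3.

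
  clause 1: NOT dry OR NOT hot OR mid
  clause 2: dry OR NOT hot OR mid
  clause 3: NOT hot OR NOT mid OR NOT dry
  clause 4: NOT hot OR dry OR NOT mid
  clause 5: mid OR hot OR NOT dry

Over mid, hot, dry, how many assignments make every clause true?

There are 2^3 = 8 truth assignments over (mid, hot, dry).
Check each against the 5 clauses (columns in the order mid, hot, dry):
  F F F  ✓ satisfies all
  F F T  ✗ fails (mid OR hot OR NOT dry)
  F T F  ✗ fails (dry OR NOT hot OR mid)
  F T T  ✗ fails (NOT dry OR NOT hot OR mid)
  T F F  ✓ satisfies all
  T F T  ✓ satisfies all
  T T F  ✗ fails (NOT hot OR dry OR NOT mid)
  T T T  ✗ fails (NOT hot OR NOT mid OR NOT dry)
3 of the 8 rows are models.

3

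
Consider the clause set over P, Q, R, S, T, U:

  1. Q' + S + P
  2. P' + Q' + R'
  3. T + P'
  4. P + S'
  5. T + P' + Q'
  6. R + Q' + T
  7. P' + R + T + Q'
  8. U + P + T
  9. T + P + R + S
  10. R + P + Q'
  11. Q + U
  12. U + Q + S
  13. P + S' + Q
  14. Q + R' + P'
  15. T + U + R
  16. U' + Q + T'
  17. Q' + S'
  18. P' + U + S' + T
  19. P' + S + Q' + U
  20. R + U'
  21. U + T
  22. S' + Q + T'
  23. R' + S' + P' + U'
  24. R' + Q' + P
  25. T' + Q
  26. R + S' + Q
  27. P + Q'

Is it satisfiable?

Case T = 0:
(P') alone gives P = 0.
(S') alone gives S = 0.
(Q') alone gives Q = 0.
(U) alone gives U = 1.
(R) alone gives R = 1.
This assignment satisfies each clause.
A satisfying assignment: P=0,  Q=0,  R=1,  S=0,  T=0,  U=1.

Yes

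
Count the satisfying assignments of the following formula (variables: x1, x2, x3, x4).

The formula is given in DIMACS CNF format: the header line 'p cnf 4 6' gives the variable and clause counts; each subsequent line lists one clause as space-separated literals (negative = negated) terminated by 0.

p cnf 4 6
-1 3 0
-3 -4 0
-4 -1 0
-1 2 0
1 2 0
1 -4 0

There are 2^4 = 16 truth assignments over (x1, x2, x3, x4).
Check each against the 6 clauses (columns in the order x1, x2, x3, x4):
  F F F F  ✗ fails (x1 ∨ x2)
  F F F T  ✗ fails (x1 ∨ x2)
  F F T F  ✗ fails (x1 ∨ x2)
  F F T T  ✗ fails (¬x3 ∨ ¬x4)
  F T F F  ✓ satisfies all
  F T F T  ✗ fails (x1 ∨ ¬x4)
  F T T F  ✓ satisfies all
  F T T T  ✗ fails (¬x3 ∨ ¬x4)
  T F F F  ✗ fails (¬x1 ∨ x3)
  T F F T  ✗ fails (¬x1 ∨ x3)
  T F T F  ✗ fails (¬x1 ∨ x2)
  T F T T  ✗ fails (¬x3 ∨ ¬x4)
  T T F F  ✗ fails (¬x1 ∨ x3)
  T T F T  ✗ fails (¬x1 ∨ x3)
  T T T F  ✓ satisfies all
  T T T T  ✗ fails (¬x3 ∨ ¬x4)
3 of the 16 rows are models.

3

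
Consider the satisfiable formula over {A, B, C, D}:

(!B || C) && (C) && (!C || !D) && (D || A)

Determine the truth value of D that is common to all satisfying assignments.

Suppose D = true.
(C) alone gives C = true.
That conflicts with the unit clause (!C).
So every satisfying assignment has D = False.

False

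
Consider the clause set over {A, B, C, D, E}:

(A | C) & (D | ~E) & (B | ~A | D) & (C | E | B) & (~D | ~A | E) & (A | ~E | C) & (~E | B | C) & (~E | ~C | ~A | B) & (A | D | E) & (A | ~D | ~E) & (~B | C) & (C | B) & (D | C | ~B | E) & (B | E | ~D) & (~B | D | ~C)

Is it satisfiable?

Try A = 1.
Try D = 1.
(E) alone gives E = 1.
Try B = 1.
(C) alone gives C = 1.
All clauses are satisfied.
A satisfying assignment: A=1, B=1, C=1, D=1, E=1.

Satisfiable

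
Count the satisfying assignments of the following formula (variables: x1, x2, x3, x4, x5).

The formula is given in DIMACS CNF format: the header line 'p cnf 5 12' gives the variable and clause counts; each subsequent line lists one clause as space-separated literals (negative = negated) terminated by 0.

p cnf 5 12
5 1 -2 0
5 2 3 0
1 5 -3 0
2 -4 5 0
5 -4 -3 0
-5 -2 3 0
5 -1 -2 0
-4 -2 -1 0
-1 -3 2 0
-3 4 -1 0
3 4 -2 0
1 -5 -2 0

There are 2^5 = 32 truth assignments over (x1, x2, x3, x4, x5).
Split on x4. With x4 = True, the clauses containing x4 are satisfied and ¬x4 drops from the rest; 3 of the 2^4 = 16 assignments to the other variables satisfy what remains.
With x4 = False, by the same count on the reduced clause set, 3 assignments work.
(One model: x1=F, x2=F, x3=F, x4=F, x5=T.)
Total: 3 + 3 = 6.

6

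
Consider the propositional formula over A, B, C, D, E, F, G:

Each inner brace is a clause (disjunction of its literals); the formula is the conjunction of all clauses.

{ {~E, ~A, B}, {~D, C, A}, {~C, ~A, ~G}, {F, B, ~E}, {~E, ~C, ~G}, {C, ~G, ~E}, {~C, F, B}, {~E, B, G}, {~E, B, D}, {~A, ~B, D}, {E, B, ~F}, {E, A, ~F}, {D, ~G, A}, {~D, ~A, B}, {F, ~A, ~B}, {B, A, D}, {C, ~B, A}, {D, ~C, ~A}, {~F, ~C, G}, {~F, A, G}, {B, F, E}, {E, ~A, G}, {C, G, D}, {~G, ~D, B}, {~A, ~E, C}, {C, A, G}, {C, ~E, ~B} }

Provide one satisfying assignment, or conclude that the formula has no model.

A ↦ 0; B ↦ 1; C ↦ 1; D ↦ 0; E ↦ 1; F ↦ 0; G ↦ 0

Suppose E = 1.
Suppose A = 0.
Suppose D = 0.
From the singleton clause (B), B = 1.
From the singleton clause (~G), G = 0.
From the singleton clause (C), C = 1.
From the singleton clause (~F), F = 0.
All clauses are satisfied.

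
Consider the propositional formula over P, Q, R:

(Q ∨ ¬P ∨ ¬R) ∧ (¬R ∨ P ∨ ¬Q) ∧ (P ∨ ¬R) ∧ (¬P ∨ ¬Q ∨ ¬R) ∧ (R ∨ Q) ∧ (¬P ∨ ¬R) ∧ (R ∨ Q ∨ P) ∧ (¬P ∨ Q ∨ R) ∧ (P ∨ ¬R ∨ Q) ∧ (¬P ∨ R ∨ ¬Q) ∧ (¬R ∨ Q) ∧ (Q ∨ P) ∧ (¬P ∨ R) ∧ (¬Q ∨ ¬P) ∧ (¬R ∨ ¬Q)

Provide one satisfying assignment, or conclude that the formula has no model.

Branch on P: set P = False.
The clause (¬R) is unit, so R = False.
The clause (Q) is unit, so Q = True.
This assignment satisfies each clause.

P=False, Q=True, R=False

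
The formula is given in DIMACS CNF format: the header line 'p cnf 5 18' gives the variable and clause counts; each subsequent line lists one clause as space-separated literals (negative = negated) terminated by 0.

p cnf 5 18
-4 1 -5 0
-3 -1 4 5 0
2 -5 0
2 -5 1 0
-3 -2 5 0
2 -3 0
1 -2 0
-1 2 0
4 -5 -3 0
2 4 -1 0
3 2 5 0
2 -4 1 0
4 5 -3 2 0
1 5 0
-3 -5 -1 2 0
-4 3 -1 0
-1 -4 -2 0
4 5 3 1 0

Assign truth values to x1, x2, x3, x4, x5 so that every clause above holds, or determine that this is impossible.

Suppose x2 = True.
Unit clause (x1) forces x1 = True.
Unit clause (¬x4) forces x4 = False.
Suppose x3 = False.
No clause remains; x5 is free.

x1: True, x2: True, x3: False, x4: False, x5: True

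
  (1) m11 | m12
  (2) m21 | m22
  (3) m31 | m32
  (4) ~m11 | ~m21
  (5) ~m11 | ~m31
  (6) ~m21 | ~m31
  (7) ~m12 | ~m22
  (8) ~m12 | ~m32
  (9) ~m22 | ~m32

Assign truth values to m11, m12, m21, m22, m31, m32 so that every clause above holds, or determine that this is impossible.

Try m11 = 1.
The clause (~m21) is unit, so m21 = 0.
The clause (m22) is unit, so m22 = 1.
The clause (~m31) is unit, so m31 = 0.
The clause (m32) is unit, so m32 = 1.
That conflicts with the unit clause (~m32).
Undo m11 and try m11 = 0.
The clause (m12) is unit, so m12 = 1.
The clause (~m22) is unit, so m22 = 0.
The clause (m21) is unit, so m21 = 1.
The clause (~m31) is unit, so m31 = 0.
The clause (m32) is unit, so m32 = 1.
That conflicts with the unit clause (~m32).
Neither m11 = 1 nor m11 = 0 works.

UNSATISFIABLE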